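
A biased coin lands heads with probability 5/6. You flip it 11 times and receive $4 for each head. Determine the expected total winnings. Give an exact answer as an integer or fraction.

E[#heads] = 11·5/6 = 55/6 (linearity over flips).
E[winnings] = 4·55/6 = 110/3.

110/3 dollars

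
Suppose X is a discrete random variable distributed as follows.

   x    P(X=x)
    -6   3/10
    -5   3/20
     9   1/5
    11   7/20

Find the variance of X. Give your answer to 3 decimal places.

63.490

E[X] = (3/10)·(-6) + (3/20)·(-5) + (1/5)·9 + (7/20)·11 = 31/10
E[X²] = (3/10)·36 + (3/20)·25 + (1/5)·81 + (7/20)·121 = 731/10
Var(X) = 731/10 − (31/10)² = 6349/100 ≈ 63.490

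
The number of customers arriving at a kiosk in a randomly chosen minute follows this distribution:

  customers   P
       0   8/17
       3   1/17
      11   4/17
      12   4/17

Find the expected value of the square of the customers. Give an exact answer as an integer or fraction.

E[X²] = (8/17)·0 + (1/17)·9 + (4/17)·121 + (4/17)·144
     = 1069/17

1069/17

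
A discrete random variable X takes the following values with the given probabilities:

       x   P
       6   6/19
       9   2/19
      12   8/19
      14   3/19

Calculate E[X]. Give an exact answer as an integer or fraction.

E[X] = (6/19)·6 + (2/19)·9 + (8/19)·12 + (3/19)·14
     = 192/19

192/19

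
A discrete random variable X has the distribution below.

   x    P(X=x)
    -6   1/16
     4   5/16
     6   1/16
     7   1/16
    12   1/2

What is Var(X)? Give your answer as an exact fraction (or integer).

E[X] = (1/16)·(-6) + (5/16)·4 + (1/16)·6 + (1/16)·7 + (1/2)·12 = 123/16
E[X²] = (1/16)·36 + (5/16)·16 + (1/16)·36 + (1/16)·49 + (1/2)·144 = 1353/16
Var(X) = 1353/16 − (123/16)² = 6519/256

6519/256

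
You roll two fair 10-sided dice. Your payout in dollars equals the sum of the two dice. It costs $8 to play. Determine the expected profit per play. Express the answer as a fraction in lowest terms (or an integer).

$3

Distribution of the sum of the two dice: 2 w.p. 1/100, 3 w.p. 1/50, 4 w.p. 3/100, 5 w.p. 1/25, 6 w.p. 1/20, 7 w.p. 3/50, …
E[payout] = (1/100)·2 + (1/50)·3 + (3/100)·4 + (1/25)·5 + (1/20)·6 + (3/50)·7 + (7/100)·8 + (2/25)·9 + (9/100)·10 + (1/10)·11 + (9/100)·12 + (2/25)·13 + (7/100)·14 + (3/50)·15 + (1/20)·16 + (1/25)·17 + (3/100)·18 + (1/50)·19 + (1/100)·20 = 11
Expected profit = 11 − 8 = 3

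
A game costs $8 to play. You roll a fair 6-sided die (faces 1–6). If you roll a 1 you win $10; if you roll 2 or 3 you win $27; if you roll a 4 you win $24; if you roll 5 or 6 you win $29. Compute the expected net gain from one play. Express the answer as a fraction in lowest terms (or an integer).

E[payout] = (1/6)·10 + (1/6)·24 + (1/3)·27 + (1/3)·29 = 73/3
Expected profit = 73/3 − 8 = 49/3

49/3 dollars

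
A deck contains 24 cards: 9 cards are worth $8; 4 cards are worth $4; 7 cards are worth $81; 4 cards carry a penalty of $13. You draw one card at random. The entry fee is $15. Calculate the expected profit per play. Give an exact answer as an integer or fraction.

81/8 dollars

E[payout] = (9/24)·8 + (4/24)·4 + (7/24)·81 + (4/24)·(-13) = 201/8
Expected profit = 201/8 − 15 = 81/8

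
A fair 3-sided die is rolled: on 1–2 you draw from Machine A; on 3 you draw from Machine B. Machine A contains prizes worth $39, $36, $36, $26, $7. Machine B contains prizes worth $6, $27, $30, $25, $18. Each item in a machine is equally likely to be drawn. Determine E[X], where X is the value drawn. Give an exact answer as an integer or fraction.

E[X | Machine A] = (39 + 36 + 36 + 26 + 7)/5 = 144/5
E[X | Machine B] = (6 + 27 + 30 + 25 + 18)/5 = 106/5
E[X] = (2/3)·144/5 + (1/3)·106/5 = 394/15

394/15 dollars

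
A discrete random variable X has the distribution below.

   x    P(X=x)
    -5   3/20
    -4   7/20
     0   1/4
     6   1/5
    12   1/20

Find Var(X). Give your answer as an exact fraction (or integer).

9451/400

E[X] = (3/20)·(-5) + (7/20)·(-4) + (1/4)·0 + (1/5)·6 + (1/20)·12 = -7/20
E[X²] = (3/20)·25 + (7/20)·16 + (1/4)·0 + (1/5)·36 + (1/20)·144 = 95/4
Var(X) = 95/4 − (-7/20)² = 9451/400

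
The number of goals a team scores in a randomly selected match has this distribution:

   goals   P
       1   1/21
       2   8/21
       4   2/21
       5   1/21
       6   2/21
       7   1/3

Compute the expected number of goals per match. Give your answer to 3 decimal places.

E[X] = (1/21)·1 + (8/21)·2 + (2/21)·4 + (1/21)·5 + (2/21)·6 + (1/3)·7
     = 13/3 ≈ 4.333

4.333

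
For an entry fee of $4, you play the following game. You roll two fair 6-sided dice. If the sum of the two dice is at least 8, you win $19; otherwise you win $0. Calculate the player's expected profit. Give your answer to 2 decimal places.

$3.92

E[payout] = (7/12)·0 + (5/12)·19 = 95/12
Expected profit = 95/12 − 4 = 47/12 ≈ $3.92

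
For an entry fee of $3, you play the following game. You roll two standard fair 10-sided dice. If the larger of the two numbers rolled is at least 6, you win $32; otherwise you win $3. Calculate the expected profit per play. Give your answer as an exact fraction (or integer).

87/4 dollars

E[payout] = (1/4)·3 + (3/4)·32 = 99/4
Expected profit = 99/4 − 3 = 87/4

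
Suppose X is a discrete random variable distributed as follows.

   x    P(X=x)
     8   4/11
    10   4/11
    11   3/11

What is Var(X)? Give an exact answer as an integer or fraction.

E[X] = (4/11)·8 + (4/11)·10 + (3/11)·11 = 105/11
E[X²] = (4/11)·64 + (4/11)·100 + (3/11)·121 = 1019/11
Var(X) = 1019/11 − (105/11)² = 184/121

184/121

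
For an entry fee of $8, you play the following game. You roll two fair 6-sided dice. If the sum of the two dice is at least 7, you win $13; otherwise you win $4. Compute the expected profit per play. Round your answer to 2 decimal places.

$1.25

E[payout] = (5/12)·4 + (7/12)·13 = 37/4
Expected profit = 37/4 − 8 = 5/4 ≈ $1.25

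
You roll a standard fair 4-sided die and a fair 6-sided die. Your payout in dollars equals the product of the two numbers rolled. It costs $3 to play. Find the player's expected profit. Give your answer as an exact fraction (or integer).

23/4 dollars

Distribution of the product of the two numbers rolled: 1 w.p. 1/24, 2 w.p. 1/12, 3 w.p. 1/12, 4 w.p. 1/8, 5 w.p. 1/24, 6 w.p. 1/8, …
E[payout] = (1/24)·1 + (1/12)·2 + (1/12)·3 + (1/8)·4 + (1/24)·5 + (1/8)·6 + (1/12)·8 + (1/24)·9 + (1/24)·10 + (1/8)·12 + (1/24)·15 + (1/24)·16 + (1/24)·18 + (1/24)·20 + (1/24)·24 = 35/4
Expected profit = 35/4 − 3 = 23/4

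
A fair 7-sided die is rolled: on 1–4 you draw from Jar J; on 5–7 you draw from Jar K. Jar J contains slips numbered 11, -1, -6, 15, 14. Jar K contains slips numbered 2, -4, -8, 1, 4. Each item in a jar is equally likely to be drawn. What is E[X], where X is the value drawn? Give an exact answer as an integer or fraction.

E[X | Jar J] = (11 − 1 − 6 + 15 + 14)/5 = 33/5
E[X | Jar K] = (2 − 4 − 8 + 1 + 4)/5 = -1
E[X] = (4/7)·33/5 + (3/7)·(-1) = 117/35

117/35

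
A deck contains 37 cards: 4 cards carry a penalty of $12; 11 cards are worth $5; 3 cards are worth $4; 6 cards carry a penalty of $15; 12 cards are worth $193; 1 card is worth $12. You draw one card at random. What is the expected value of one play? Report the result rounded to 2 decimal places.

E[payout] = (4/37)·(-12) + (11/37)·5 + (3/37)·4 + (6/37)·(-15) + (12/37)·193 + (1/37)·12 = 61
≈ $61.00

$61.00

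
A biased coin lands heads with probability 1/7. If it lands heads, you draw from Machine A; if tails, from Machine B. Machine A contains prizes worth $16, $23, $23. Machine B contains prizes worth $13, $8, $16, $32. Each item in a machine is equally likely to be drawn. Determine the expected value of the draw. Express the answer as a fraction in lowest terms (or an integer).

E[X | Machine A] = (16 + 23 + 23)/3 = 62/3
E[X | Machine B] = (13 + 8 + 16 + 32)/4 = 69/4
E[X] = (1/7)·62/3 + (6/7)·69/4 = 745/42

745/42 dollars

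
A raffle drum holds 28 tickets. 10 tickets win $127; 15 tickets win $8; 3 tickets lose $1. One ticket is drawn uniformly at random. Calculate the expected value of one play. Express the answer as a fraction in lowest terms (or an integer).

E[payout] = (10/28)·127 + (15/28)·8 + (3/28)·(-1) = 1387/28

1387/28 dollars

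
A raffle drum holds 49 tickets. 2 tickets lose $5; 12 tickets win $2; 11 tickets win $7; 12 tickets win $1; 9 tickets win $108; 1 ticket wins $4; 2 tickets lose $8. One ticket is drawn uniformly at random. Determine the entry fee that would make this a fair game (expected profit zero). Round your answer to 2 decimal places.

E[payout] = (2/49)·(-5) + (12/49)·2 + (11/49)·7 + (12/49)·1 + (9/49)·108 + (1/49)·4 + (2/49)·(-8) = 1063/49
Fair fee = E[payout] = 1063/49 ≈ $21.69

$21.69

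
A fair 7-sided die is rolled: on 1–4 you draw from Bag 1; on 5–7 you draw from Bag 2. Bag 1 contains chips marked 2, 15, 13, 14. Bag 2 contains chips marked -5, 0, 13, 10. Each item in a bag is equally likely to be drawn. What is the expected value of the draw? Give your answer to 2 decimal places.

E[X | Bag 1] = (2 + 15 + 13 + 14)/4 = 11
E[X | Bag 2] = (-5 + 0 + 13 + 10)/4 = 9/2
E[X] = (4/7)·11 + (3/7)·9/2 = 115/14 ≈ 8.21

8.21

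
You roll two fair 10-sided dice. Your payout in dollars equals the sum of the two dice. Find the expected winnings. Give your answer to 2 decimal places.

$11.00

Distribution of the sum of the two dice: 2 w.p. 1/100, 3 w.p. 1/50, 4 w.p. 3/100, 5 w.p. 1/25, 6 w.p. 1/20, 7 w.p. 3/50, …
E[payout] = (1/100)·2 + (1/50)·3 + (3/100)·4 + (1/25)·5 + (1/20)·6 + (3/50)·7 + (7/100)·8 + (2/25)·9 + (9/100)·10 + (1/10)·11 + (9/100)·12 + (2/25)·13 + (7/100)·14 + (3/50)·15 + (1/20)·16 + (1/25)·17 + (3/100)·18 + (1/50)·19 + (1/100)·20 = 11
≈ $11.00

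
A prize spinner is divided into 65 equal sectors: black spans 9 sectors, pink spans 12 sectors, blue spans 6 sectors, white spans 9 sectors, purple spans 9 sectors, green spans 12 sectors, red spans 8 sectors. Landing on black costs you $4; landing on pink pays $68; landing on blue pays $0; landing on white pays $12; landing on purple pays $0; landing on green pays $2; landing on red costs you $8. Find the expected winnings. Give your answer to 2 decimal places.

E[payout] = (9/65)·(-4) + (12/65)·68 + (6/65)·0 + (9/65)·12 + (9/65)·0 + (12/65)·2 + (8/65)·(-8) = 848/65
≈ $13.05

$13.05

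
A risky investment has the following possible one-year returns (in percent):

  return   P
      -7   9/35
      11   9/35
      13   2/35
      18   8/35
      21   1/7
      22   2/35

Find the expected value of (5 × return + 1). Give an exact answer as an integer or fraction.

E[5x+1] = (9/35)·(-34) + (9/35)·56 + (2/35)·66 + (8/35)·91 + (1/7)·106 + (2/35)·111
     = 362/7

362/7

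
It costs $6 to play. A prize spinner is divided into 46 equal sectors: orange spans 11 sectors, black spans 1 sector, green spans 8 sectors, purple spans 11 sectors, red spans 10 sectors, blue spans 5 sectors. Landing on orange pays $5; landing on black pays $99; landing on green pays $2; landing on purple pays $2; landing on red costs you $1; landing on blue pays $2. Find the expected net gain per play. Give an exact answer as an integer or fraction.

E[payout] = (11/46)·5 + (1/46)·99 + (8/46)·2 + (11/46)·2 + (10/46)·(-1) + (5/46)·2 = 96/23
Expected profit = 96/23 − 6 = -42/23

-42/23 dollars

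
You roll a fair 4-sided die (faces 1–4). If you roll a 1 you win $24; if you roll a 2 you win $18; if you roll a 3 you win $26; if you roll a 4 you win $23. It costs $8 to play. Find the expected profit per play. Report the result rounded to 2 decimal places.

E[payout] = (1/4)·18 + (1/4)·23 + (1/4)·24 + (1/4)·26 = 91/4
Expected profit = 91/4 − 8 = 59/4 ≈ $14.75

$14.75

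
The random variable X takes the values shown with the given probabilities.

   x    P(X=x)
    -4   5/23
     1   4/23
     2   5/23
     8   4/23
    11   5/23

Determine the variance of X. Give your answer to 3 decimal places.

E[X] = (5/23)·(-4) + (4/23)·1 + (5/23)·2 + (4/23)·8 + (5/23)·11 = 81/23
E[X²] = (5/23)·16 + (4/23)·1 + (5/23)·4 + (4/23)·64 + (5/23)·121 = 965/23
Var(X) = 965/23 − (81/23)² = 15634/529 ≈ 29.554

29.554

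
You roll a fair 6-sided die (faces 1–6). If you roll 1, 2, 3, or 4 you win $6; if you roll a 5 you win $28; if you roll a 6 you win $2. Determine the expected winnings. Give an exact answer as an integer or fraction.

E[payout] = (1/6)·2 + (2/3)·6 + (1/6)·28 = 9

$9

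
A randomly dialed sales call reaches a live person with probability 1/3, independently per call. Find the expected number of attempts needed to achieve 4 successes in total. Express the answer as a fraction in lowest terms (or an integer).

By linearity (sum of 4 independent geometric waits), E[trials] = 4/p = 4/(1/3) = 12.

12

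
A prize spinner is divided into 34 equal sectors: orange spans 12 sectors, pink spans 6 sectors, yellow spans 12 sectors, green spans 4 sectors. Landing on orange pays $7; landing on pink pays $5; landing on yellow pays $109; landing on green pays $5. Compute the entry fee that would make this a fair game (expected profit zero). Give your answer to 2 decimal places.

$42.41

E[payout] = (12/34)·7 + (6/34)·5 + (12/34)·109 + (4/34)·5 = 721/17
Fair fee = E[payout] = 721/17 ≈ $42.41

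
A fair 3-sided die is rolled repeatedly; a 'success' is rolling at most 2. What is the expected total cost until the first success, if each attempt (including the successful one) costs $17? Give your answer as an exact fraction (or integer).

51/2 dollars

E[#attempts] = 1/p = 3/2; E[cost] = 17·3/2 = 51/2.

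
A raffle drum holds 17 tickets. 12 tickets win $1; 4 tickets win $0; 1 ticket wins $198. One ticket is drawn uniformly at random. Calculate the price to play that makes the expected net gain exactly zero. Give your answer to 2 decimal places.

E[payout] = (12/17)·1 + (4/17)·0 + (1/17)·198 = 210/17
Fair fee = E[payout] = 210/17 ≈ $12.35

$12.35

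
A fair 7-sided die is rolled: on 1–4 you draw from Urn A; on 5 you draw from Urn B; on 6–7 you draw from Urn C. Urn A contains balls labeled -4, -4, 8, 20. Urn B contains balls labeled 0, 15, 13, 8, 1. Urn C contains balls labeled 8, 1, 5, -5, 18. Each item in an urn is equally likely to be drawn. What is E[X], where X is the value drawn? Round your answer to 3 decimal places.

5.457

E[X | Urn A] = (-4 − 4 + 8 + 20)/4 = 5
E[X | Urn B] = (0 + 15 + 13 + 8 + 1)/5 = 37/5
E[X | Urn C] = (8 + 1 + 5 − 5 + 18)/5 = 27/5
E[X] = (4/7)·5 + (1/7)·37/5 + (2/7)·27/5 = 191/35 ≈ 5.457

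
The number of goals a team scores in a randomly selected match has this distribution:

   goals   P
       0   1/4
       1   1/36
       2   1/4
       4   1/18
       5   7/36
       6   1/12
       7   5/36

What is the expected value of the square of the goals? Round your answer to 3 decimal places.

16.583

E[X²] = (1/4)·0 + (1/36)·1 + (1/4)·4 + (1/18)·16 + (7/36)·25 + (1/12)·36 + (5/36)·49
     = 199/12 ≈ 16.583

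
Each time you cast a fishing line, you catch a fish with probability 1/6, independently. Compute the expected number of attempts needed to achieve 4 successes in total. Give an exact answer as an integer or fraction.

By linearity (sum of 4 independent geometric waits), E[trials] = 4/p = 4/(1/6) = 24.

24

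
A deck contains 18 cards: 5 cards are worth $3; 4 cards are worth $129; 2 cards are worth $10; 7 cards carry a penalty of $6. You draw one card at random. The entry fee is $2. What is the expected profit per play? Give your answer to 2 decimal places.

$26.28

E[payout] = (5/18)·3 + (4/18)·129 + (2/18)·10 + (7/18)·(-6) = 509/18
Expected profit = 509/18 − 2 = 473/18 ≈ $26.28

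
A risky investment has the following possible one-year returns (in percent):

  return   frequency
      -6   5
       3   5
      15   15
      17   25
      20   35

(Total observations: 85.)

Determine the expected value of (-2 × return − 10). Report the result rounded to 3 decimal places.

-41.412

Total = 85, so P(return=-6) = 5/85, etc.
E[-2x-10] = (1/17)·2 + (1/17)·(-16) + (3/17)·(-40) + (5/17)·(-44) + (7/17)·(-50)
     = -704/17 ≈ -41.412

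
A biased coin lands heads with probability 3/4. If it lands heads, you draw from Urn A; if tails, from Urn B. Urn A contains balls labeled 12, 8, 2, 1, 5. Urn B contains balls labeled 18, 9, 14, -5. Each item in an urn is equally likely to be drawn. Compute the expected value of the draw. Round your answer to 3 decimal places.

E[X | Urn A] = (12 + 8 + 2 + 1 + 5)/5 = 28/5
E[X | Urn B] = (18 + 9 + 14 − 5)/4 = 9
E[X] = (3/4)·28/5 + (1/4)·9 = 129/20 ≈ 6.450

6.450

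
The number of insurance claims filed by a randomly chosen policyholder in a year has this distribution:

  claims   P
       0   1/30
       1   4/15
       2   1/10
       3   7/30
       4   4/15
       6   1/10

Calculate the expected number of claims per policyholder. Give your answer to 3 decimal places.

2.833

E[X] = (1/30)·0 + (4/15)·1 + (1/10)·2 + (7/30)·3 + (4/15)·4 + (1/10)·6
     = 17/6 ≈ 2.833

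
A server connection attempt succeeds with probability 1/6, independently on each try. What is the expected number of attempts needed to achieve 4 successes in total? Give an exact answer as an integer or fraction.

24

By linearity (sum of 4 independent geometric waits), E[trials] = 4/p = 4/(1/6) = 24.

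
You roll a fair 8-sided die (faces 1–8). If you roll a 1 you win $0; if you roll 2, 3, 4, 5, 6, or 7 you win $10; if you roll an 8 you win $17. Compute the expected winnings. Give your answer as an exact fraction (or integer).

77/8 dollars

E[payout] = (1/8)·0 + (3/4)·10 + (1/8)·17 = 77/8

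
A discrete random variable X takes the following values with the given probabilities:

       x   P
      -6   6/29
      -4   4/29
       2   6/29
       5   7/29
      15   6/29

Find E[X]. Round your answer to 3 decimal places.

E[X] = (6/29)·(-6) + (4/29)·(-4) + (6/29)·2 + (7/29)·5 + (6/29)·15
     = 85/29 ≈ 2.931

2.931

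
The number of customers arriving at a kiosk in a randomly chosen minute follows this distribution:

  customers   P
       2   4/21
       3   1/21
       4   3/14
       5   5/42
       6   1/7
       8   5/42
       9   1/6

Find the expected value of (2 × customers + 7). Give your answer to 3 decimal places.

17.571

E[2x+7] = (4/21)·11 + (1/21)·13 + (3/14)·15 + (5/42)·17 + (1/7)·19 + (5/42)·23 + (1/6)·25
     = 123/7 ≈ 17.571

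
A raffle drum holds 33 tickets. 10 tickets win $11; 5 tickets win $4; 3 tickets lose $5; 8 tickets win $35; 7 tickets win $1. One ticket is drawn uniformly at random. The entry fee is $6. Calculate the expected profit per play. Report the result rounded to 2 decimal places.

$6.18

E[payout] = (10/33)·11 + (5/33)·4 + (3/33)·(-5) + (8/33)·35 + (7/33)·1 = 134/11
Expected profit = 134/11 − 6 = 68/11 ≈ $6.18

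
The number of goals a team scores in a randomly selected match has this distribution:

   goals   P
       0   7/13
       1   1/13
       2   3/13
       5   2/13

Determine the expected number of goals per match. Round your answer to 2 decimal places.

E[X] = (7/13)·0 + (1/13)·1 + (3/13)·2 + (2/13)·5
     = 17/13 ≈ 1.31

1.31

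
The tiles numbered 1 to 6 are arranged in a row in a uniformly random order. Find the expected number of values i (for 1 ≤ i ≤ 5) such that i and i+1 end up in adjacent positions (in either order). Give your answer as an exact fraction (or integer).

For each i ∈ {1,…,5}, let Xᵢ = 1 if i and i+1 are adjacent. P(Xᵢ=1) = 2·(6−1)!/6! = 2/6.
By linearity, E[ΣXᵢ] = (5)·(2/6) = 5/3.

5/3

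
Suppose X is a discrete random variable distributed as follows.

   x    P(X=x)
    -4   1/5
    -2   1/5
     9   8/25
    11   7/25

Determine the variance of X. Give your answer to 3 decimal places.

41.142

E[X] = (1/5)·(-4) + (1/5)·(-2) + (8/25)·9 + (7/25)·11 = 119/25
E[X²] = (1/5)·16 + (1/5)·4 + (8/25)·81 + (7/25)·121 = 319/5
Var(X) = 319/5 − (119/25)² = 25714/625 ≈ 41.142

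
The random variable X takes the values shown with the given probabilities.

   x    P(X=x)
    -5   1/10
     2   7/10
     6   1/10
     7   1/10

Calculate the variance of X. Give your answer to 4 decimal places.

E[X] = (1/10)·(-5) + (7/10)·2 + (1/10)·6 + (1/10)·7 = 11/5
E[X²] = (1/10)·25 + (7/10)·4 + (1/10)·36 + (1/10)·49 = 69/5
Var(X) = 69/5 − (11/5)² = 224/25 ≈ 8.9600

8.9600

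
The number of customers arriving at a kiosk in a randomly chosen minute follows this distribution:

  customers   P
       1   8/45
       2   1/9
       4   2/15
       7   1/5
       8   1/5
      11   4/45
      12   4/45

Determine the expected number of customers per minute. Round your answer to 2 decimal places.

5.98

E[X] = (8/45)·1 + (1/9)·2 + (2/15)·4 + (1/5)·7 + (1/5)·8 + (4/45)·11 + (4/45)·12
     = 269/45 ≈ 5.98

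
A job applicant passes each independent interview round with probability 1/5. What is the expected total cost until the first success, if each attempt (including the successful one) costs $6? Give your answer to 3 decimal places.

$30.000

E[#attempts] = 1/p = 5; E[cost] = 6·5 = 30.
≈ 30.000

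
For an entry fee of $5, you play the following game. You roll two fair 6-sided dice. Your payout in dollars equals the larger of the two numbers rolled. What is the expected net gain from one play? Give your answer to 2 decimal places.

-$0.53

Distribution of the larger of the two numbers rolled: 1 w.p. 1/36, 2 w.p. 1/12, 3 w.p. 5/36, 4 w.p. 7/36, 5 w.p. 1/4, 6 w.p. 11/36
E[payout] = (1/36)·1 + (1/12)·2 + (5/36)·3 + (7/36)·4 + (1/4)·5 + (11/36)·6 = 161/36
Expected profit = 161/36 − 5 = -19/36 ≈ -$0.53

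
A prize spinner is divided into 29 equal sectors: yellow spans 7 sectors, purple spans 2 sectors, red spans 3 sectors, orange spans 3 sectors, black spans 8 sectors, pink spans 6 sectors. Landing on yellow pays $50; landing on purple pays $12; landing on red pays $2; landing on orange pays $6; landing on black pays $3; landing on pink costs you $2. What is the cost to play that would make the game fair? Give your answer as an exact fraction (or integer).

E[payout] = (7/29)·50 + (2/29)·12 + (3/29)·2 + (3/29)·6 + (8/29)·3 + (6/29)·(-2) = 410/29
Fair fee = E[payout] = 410/29

410/29 dollars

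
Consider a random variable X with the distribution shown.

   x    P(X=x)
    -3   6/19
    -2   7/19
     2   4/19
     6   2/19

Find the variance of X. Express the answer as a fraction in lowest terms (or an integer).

E[X] = (6/19)·(-3) + (7/19)·(-2) + (4/19)·2 + (2/19)·6 = -12/19
E[X²] = (6/19)·9 + (7/19)·4 + (4/19)·4 + (2/19)·36 = 170/19
Var(X) = 170/19 − (-12/19)² = 3086/361

3086/361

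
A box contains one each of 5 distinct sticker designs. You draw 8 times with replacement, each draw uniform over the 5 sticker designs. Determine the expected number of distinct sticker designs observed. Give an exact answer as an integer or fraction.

325089/78125

Let Xⱼ=1 if type j appears at least once. P(Xⱼ=1) = 1 − ((5−1)/5)^8 = 325089/390625.
E[#distinct] = 5·325089/390625 = 325089/78125.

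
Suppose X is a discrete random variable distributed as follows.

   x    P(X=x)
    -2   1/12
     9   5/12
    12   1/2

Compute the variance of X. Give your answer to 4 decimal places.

E[X] = (1/12)·(-2) + (5/12)·9 + (1/2)·12 = 115/12
E[X²] = (1/12)·4 + (5/12)·81 + (1/2)·144 = 1273/12
Var(X) = 1273/12 − (115/12)² = 2051/144 ≈ 14.2431

14.2431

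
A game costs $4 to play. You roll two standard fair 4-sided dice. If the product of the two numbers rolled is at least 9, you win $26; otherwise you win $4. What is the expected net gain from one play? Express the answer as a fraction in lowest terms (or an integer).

E[payout] = (3/4)·4 + (1/4)·26 = 19/2
Expected profit = 19/2 − 4 = 11/2

11/2 dollars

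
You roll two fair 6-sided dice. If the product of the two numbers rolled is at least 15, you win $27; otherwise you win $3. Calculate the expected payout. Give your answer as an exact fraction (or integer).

E[payout] = (23/36)·3 + (13/36)·27 = 35/3

35/3 dollars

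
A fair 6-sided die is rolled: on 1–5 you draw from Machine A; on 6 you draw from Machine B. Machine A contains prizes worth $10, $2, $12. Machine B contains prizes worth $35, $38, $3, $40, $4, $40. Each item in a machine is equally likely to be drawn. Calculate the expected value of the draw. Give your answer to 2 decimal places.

$11.11

E[X | Machine A] = (10 + 2 + 12)/3 = 8
E[X | Machine B] = (35 + 38 + 3 + 40 + 4 + 40)/6 = 80/3
E[X] = (5/6)·8 + (1/6)·80/3 = 100/9 ≈ 11.11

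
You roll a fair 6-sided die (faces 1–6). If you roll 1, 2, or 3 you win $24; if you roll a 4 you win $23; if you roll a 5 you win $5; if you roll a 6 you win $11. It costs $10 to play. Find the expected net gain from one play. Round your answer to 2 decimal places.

E[payout] = (1/6)·5 + (1/6)·11 + (1/6)·23 + (1/2)·24 = 37/2
Expected profit = 37/2 − 10 = 17/2 ≈ $8.50

$8.50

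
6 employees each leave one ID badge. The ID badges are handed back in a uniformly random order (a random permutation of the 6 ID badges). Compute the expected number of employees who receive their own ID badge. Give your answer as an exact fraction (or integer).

Let Xᵢ = 1 if person i gets their own ID badge. For each i, P(Xᵢ=1) = 1/6.
By linearity of expectation, E[X₁+…+X_6] = 6·(1/6) = 1.

1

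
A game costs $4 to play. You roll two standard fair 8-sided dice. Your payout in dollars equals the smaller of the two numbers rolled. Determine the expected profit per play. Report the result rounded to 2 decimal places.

-$0.81

Distribution of the smaller of the two numbers rolled: 1 w.p. 15/64, 2 w.p. 13/64, 3 w.p. 11/64, 4 w.p. 9/64, 5 w.p. 7/64, 6 w.p. 5/64, …
E[payout] = (15/64)·1 + (13/64)·2 + (11/64)·3 + (9/64)·4 + (7/64)·5 + (5/64)·6 + (3/64)·7 + (1/64)·8 = 51/16
Expected profit = 51/16 − 4 = -13/16 ≈ -$0.81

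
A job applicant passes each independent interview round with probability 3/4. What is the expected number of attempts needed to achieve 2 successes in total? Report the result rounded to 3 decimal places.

2.667

By linearity (sum of 2 independent geometric waits), E[trials] = 2/p = 2/(3/4) = 8/3.
≈ 2.667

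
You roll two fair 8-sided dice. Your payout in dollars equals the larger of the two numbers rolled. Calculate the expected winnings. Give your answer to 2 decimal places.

Distribution of the larger of the two numbers rolled: 1 w.p. 1/64, 2 w.p. 3/64, 3 w.p. 5/64, 4 w.p. 7/64, 5 w.p. 9/64, 6 w.p. 11/64, …
E[payout] = (1/64)·1 + (3/64)·2 + (5/64)·3 + (7/64)·4 + (9/64)·5 + (11/64)·6 + (13/64)·7 + (15/64)·8 = 93/16
≈ $5.81

$5.81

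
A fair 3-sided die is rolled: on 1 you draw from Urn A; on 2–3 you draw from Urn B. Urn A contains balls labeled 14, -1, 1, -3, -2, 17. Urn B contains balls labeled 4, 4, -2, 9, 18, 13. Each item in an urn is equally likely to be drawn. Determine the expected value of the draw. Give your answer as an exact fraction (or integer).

E[X | Urn A] = (14 − 1 + 1 − 3 − 2 + 17)/6 = 13/3
E[X | Urn B] = (4 + 4 − 2 + 9 + 18 + 13)/6 = 23/3
E[X] = (1/3)·13/3 + (2/3)·23/3 = 59/9

59/9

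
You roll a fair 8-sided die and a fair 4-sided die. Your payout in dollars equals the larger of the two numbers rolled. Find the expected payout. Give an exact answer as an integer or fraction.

77/16 dollars

Distribution of the larger of the two numbers rolled: 1 w.p. 1/32, 2 w.p. 3/32, 3 w.p. 5/32, 4 w.p. 7/32, 5 w.p. 1/8, 6 w.p. 1/8, …
E[payout] = (1/32)·1 + (3/32)·2 + (5/32)·3 + (7/32)·4 + (1/8)·5 + (1/8)·6 + (1/8)·7 + (1/8)·8 = 77/16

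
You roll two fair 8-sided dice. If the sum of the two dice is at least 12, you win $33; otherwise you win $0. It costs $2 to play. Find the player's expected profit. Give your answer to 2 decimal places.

$5.73

E[payout] = (49/64)·0 + (15/64)·33 = 495/64
Expected profit = 495/64 − 2 = 367/64 ≈ $5.73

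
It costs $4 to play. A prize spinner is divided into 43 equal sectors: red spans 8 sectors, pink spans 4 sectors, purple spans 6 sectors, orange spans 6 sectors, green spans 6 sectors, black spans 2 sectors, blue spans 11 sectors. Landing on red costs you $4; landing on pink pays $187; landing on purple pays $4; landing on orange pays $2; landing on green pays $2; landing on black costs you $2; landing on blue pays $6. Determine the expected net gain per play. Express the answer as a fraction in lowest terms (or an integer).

E[payout] = (8/43)·(-4) + (4/43)·187 + (6/43)·4 + (6/43)·2 + (6/43)·2 + (2/43)·(-2) + (11/43)·6 = 826/43
Expected profit = 826/43 − 4 = 654/43

654/43 dollars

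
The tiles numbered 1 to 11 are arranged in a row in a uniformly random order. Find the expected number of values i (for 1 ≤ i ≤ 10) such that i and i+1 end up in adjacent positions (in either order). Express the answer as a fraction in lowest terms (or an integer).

20/11

For each i ∈ {1,…,10}, let Xᵢ = 1 if i and i+1 are adjacent. P(Xᵢ=1) = 2·(11−1)!/11! = 2/11.
By linearity, E[ΣXᵢ] = (10)·(2/11) = 20/11.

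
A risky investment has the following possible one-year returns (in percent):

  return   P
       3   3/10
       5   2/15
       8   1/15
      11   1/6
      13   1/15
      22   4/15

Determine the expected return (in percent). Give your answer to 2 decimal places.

E[X] = (3/10)·3 + (2/15)·5 + (1/15)·8 + (1/6)·11 + (1/15)·13 + (4/15)·22
     = 32/3 ≈ 10.67

10.67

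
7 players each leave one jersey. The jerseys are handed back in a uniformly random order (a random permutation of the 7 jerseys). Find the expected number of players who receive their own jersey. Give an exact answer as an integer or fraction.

Let Xᵢ = 1 if person i gets their own jersey. For each i, P(Xᵢ=1) = 1/7.
By linearity of expectation, E[X₁+…+X_7] = 7·(1/7) = 1.

1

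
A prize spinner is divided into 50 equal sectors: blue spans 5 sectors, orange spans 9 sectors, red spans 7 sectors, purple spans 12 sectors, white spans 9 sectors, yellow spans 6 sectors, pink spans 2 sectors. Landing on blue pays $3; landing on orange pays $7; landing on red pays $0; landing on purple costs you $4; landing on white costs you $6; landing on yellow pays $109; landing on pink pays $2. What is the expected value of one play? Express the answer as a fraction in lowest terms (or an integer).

E[payout] = (5/50)·3 + (9/50)·7 + (7/50)·0 + (12/50)·(-4) + (9/50)·(-6) + (6/50)·109 + (2/50)·2 = 317/25

317/25 dollars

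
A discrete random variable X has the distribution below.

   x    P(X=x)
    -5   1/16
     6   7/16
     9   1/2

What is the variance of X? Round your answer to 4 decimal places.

11.4023

E[X] = (1/16)·(-5) + (7/16)·6 + (1/2)·9 = 109/16
E[X²] = (1/16)·25 + (7/16)·36 + (1/2)·81 = 925/16
Var(X) = 925/16 − (109/16)² = 2919/256 ≈ 11.4023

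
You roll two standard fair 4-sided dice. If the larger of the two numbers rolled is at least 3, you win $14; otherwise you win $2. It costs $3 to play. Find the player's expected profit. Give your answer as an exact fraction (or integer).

E[payout] = (1/4)·2 + (3/4)·14 = 11
Expected profit = 11 − 3 = 8

$8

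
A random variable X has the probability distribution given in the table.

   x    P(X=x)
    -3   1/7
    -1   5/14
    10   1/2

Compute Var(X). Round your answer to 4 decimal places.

33.8827

E[X] = (1/7)·(-3) + (5/14)·(-1) + (1/2)·10 = 59/14
E[X²] = (1/7)·9 + (5/14)·1 + (1/2)·100 = 723/14
Var(X) = 723/14 − (59/14)² = 6641/196 ≈ 33.8827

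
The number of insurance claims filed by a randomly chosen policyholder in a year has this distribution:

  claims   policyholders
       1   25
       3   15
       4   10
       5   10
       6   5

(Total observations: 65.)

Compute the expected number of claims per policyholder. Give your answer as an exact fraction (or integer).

Total = 65, so P(claims=1) = 25/65, etc.
E[X] = (5/13)·1 + (3/13)·3 + (2/13)·4 + (2/13)·5 + (1/13)·6
     = 38/13

38/13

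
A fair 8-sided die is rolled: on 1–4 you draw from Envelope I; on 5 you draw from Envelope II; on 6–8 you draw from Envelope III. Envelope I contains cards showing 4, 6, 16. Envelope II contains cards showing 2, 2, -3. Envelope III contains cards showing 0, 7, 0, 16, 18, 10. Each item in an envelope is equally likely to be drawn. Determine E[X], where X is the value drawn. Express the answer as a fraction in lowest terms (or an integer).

E[X | Envelope I] = (4 + 6 + 16)/3 = 26/3
E[X | Envelope II] = (2 + 2 − 3)/3 = 1/3
E[X | Envelope III] = (0 + 7 + 0 + 16 + 18 + 10)/6 = 17/2
E[X] = (1/2)·26/3 + (1/8)·1/3 + (3/8)·17/2 = 121/16

121/16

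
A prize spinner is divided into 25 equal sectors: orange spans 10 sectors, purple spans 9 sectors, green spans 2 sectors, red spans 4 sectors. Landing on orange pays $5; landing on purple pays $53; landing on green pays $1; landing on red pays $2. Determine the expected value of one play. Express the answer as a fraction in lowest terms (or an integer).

E[payout] = (10/25)·5 + (9/25)·53 + (2/25)·1 + (4/25)·2 = 537/25

537/25 dollars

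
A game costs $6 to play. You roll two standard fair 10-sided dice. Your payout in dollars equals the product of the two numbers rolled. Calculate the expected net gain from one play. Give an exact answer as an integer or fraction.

Distribution of the product of the two numbers rolled: 1 w.p. 1/100, 2 w.p. 1/50, 3 w.p. 1/50, 4 w.p. 3/100, 5 w.p. 1/50, 6 w.p. 1/25, …
E[payout] = (1/100)·1 + (1/50)·2 + (1/50)·3 + (3/100)·4 + (1/50)·5 + (1/25)·6 + (1/50)·7 + (1/25)·8 + (3/100)·9 + (1/25)·10 + (1/25)·12 + (1/50)·14 + (1/50)·15 + (3/100)·16 + (1/25)·18 + (1/25)·20 + (1/50)·21 + (1/25)·24 + (1/100)·25 + (1/50)·27 + (1/50)·28 + (1/25)·30 + (1/50)·32 + (1/50)·35 + (3/100)·36 + (1/25)·40 + (1/50)·42 + (1/50)·45 + (1/50)·48 + (1/100)·49 + (1/50)·50 + (1/50)·54 + (1/50)·56 + (1/50)·60 + (1/50)·63 + (1/100)·64 + (1/50)·70 + (1/50)·72 + (1/50)·80 + (1/100)·81 + (1/50)·90 + (1/100)·100 = 121/4
Expected profit = 121/4 − 6 = 97/4

97/4 dollars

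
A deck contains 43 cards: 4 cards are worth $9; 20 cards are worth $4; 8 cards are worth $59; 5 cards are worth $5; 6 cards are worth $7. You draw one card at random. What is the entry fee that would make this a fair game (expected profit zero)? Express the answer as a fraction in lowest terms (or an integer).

E[payout] = (4/43)·9 + (20/43)·4 + (8/43)·59 + (5/43)·5 + (6/43)·7 = 655/43
Fair fee = E[payout] = 655/43

655/43 dollars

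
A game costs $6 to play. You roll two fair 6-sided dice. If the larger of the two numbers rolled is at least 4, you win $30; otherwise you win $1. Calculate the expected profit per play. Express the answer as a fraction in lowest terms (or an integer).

E[payout] = (1/4)·1 + (3/4)·30 = 91/4
Expected profit = 91/4 − 6 = 67/4

67/4 dollars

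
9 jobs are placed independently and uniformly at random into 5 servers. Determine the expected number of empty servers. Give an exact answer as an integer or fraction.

262144/390625

Let Xⱼ=1 if server j is empty. P(Xⱼ=1) = ((5-1)/5)^9 = 262144/1953125.
By linearity, E[#empty] = 5·262144/1953125 = 262144/390625.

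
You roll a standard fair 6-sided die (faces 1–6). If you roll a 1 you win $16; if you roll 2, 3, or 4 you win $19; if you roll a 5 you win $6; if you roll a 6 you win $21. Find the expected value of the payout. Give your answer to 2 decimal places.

E[payout] = (1/6)·6 + (1/6)·16 + (1/2)·19 + (1/6)·21 = 50/3
≈ $16.67

$16.67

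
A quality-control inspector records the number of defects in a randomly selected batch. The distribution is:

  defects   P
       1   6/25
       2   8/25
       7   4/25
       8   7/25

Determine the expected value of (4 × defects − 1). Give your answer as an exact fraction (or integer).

399/25

E[4x-1] = (6/25)·3 + (8/25)·7 + (4/25)·27 + (7/25)·31
     = 399/25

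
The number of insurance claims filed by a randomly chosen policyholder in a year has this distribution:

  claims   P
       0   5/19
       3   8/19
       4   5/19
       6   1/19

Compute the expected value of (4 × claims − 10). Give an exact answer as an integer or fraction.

E[4x-10] = (5/19)·(-10) + (8/19)·2 + (5/19)·6 + (1/19)·14
     = 10/19

10/19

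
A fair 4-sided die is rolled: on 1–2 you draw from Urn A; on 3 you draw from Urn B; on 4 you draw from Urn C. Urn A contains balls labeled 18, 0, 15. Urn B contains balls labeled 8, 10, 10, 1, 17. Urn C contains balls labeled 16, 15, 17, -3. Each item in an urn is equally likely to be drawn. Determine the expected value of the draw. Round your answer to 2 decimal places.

10.61

E[X | Urn A] = (18 + 0 + 15)/3 = 11
E[X | Urn B] = (8 + 10 + 10 + 1 + 17)/5 = 46/5
E[X | Urn C] = (16 + 15 + 17 − 3)/4 = 45/4
E[X] = (1/2)·11 + (1/4)·46/5 + (1/4)·45/4 = 849/80 ≈ 10.61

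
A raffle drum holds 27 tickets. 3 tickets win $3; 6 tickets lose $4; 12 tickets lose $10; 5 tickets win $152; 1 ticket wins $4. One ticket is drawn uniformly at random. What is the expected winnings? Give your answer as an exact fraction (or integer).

629/27 dollars

E[payout] = (3/27)·3 + (6/27)·(-4) + (12/27)·(-10) + (5/27)·152 + (1/27)·4 = 629/27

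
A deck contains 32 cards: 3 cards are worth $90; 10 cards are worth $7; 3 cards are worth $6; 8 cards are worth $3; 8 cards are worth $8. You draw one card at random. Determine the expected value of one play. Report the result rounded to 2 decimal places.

$13.94

E[payout] = (3/32)·90 + (10/32)·7 + (3/32)·6 + (8/32)·3 + (8/32)·8 = 223/16
≈ $13.94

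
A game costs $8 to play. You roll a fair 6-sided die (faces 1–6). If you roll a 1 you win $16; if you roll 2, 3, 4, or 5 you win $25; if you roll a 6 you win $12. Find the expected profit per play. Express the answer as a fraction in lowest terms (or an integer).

E[payout] = (1/6)·12 + (1/6)·16 + (2/3)·25 = 64/3
Expected profit = 64/3 − 8 = 40/3

40/3 dollars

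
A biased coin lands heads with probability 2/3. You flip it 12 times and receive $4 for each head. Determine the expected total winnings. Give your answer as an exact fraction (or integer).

E[#heads] = 12·2/3 = 8 (linearity over flips).
E[winnings] = 4·8 = 32.

$32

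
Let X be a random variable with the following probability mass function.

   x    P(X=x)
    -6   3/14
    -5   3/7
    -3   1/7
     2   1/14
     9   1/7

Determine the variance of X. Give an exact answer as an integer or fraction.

1258/49

E[X] = (3/14)·(-6) + (3/7)·(-5) + (1/7)·(-3) + (1/14)·2 + (1/7)·9 = -17/7
E[X²] = (3/14)·36 + (3/7)·25 + (1/7)·9 + (1/14)·4 + (1/7)·81 = 221/7
Var(X) = 221/7 − (-17/7)² = 1258/49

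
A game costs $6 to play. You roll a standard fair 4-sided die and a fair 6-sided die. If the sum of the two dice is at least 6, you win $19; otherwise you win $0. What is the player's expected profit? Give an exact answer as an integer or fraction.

E[payout] = (5/12)·0 + (7/12)·19 = 133/12
Expected profit = 133/12 − 6 = 61/12

61/12 dollars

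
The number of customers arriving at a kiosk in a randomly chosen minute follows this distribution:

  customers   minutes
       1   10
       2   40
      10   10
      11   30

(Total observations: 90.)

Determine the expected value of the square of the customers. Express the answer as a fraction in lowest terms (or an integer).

Total = 90, so P(customers=1) = 10/90, etc.
E[X²] = (1/9)·1 + (4/9)·4 + (1/9)·100 + (1/3)·121
     = 160/3

160/3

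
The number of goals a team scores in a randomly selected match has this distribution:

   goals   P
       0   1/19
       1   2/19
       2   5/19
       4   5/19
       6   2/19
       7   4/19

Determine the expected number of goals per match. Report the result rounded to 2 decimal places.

E[X] = (1/19)·0 + (2/19)·1 + (5/19)·2 + (5/19)·4 + (2/19)·6 + (4/19)·7
     = 72/19 ≈ 3.79

3.79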